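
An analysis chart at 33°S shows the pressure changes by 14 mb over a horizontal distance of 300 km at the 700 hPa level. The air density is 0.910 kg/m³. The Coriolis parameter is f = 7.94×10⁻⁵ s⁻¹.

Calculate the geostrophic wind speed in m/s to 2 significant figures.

65 m/s

Pressure gradient: |∂P/∂n| = 1400 Pa / 300000 m = 4.67×10⁻³ Pa/m
Geostrophic balance (pressure-gradient force = Coriolis force):
V_g = (1/(fρ)) |∂P/∂n| = 4.67×10⁻³ / (7.94×10⁻⁵ × 0.910) = 64.6 m/s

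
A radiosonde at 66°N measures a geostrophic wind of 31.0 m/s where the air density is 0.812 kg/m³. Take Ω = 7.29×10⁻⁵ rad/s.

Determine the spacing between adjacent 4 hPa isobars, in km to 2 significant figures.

Coriolis parameter at 66°N:
f = 2Ω sin φ = 2 × 7.29×10⁻⁵ × sin 66° = 1.33×10⁻⁴ s⁻¹
Geostrophic balance rearranged: |∂P/∂n| = f ρ V_g
|∂P/∂n| = 1.33×10⁻⁴ × 0.812 × 31.0 = 3.35×10⁻³ Pa/m
Isobar spacing: Δn = ΔP/|∂P/∂n| = 400 Pa / 3.35×10⁻³ Pa/m = 119304 m ≈ 120 km

120 km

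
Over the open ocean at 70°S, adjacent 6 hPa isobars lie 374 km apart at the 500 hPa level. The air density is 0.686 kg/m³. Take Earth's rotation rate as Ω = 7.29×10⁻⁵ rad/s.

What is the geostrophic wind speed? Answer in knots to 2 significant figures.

Coriolis parameter at 70°S:
f = 2Ω sin φ = 2 × 7.29×10⁻⁵ × sin 70° = 1.37×10⁻⁴ s⁻¹
Pressure gradient: |∂P/∂n| = 600 Pa / 374000 m = 1.60×10⁻³ Pa/m
Geostrophic balance (pressure-gradient force = Coriolis force):
V_g = (1/(fρ)) |∂P/∂n| = 1.60×10⁻³ / (1.37×10⁻⁴ × 0.686) = 17.1 m/s
Converting: 17.1 m/s × 1.944 = 33 knots

33 knots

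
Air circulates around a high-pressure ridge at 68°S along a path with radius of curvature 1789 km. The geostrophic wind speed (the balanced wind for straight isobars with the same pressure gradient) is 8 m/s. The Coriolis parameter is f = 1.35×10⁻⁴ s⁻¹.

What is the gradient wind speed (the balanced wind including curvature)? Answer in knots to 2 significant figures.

16 knots

Around a high, pressure-gradient force acts outward with centrifugal, so Coriolis balances both:
fV = (1/ρ)|∂P/∂n| + V²/R  →  V² − fR·V + fR·V_g = 0
With fR = 1.35×10⁻⁴ × 1789×10³ m = 242 m/s:
V = [fR − √((fR)² − 4 fR V_g)]/2 = [242 − √(242² − 4×242×8)]/2 = 8.28 m/s
Supergeostrophic (V > V_g = 8 m/s), as expected around a high.
Converting: 8.28 m/s × 1.944 = 16 knots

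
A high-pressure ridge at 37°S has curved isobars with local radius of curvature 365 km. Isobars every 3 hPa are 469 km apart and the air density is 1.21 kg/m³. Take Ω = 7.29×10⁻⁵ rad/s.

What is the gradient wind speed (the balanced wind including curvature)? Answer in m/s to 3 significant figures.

8.05 m/s

Coriolis parameter at 37°S:
f = 2Ω sin φ = 2 × 7.29×10⁻⁵ × sin 37° = 8.77×10⁻⁵ s⁻¹
Pressure gradient: |∂P/∂n| = 300 Pa / 469000 m = 6.40×10⁻⁴ Pa/m
Geostrophic speed: V_g = |∂P/∂n|/(fρ) = 6.40×10⁻⁴/(8.77×10⁻⁵ × 1.21) = 6.02 m/s
Around a high, pressure-gradient force acts outward with centrifugal, so Coriolis balances both:
fV = (1/ρ)|∂P/∂n| + V²/R  →  V² − fR·V + fR·V_g = 0
With fR = 8.77×10⁻⁵ × 365×10³ m = 32.0 m/s:
V = [fR − √((fR)² − 4 fR V_g)]/2 = [32.0 − √(32.0² − 4×32.0×6.02)]/2 = 8.05 m/s
Supergeostrophic (V > V_g = 6.02 m/s), as expected around a high.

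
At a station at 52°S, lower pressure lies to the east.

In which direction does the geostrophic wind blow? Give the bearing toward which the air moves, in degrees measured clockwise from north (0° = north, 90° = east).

000°

The pressure-gradient force points toward the east (bearing 090°).
Geostrophic balance: in the Southern Hemisphere the Coriolis force deflects motion to the left, so the geostrophic wind blows 90° to the left of the pressure-gradient force (low pressure on the right).
Rotating 090° by 90° counterclockwise gives 000° — the wind blows toward the north.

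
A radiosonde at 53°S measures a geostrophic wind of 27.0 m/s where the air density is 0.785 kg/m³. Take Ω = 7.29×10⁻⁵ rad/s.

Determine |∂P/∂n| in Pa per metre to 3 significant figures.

2.47×10⁻³ Pa/m

Coriolis parameter at 53°S:
f = 2Ω sin φ = 2 × 7.29×10⁻⁵ × sin 53° = 1.16×10⁻⁴ s⁻¹
Geostrophic balance rearranged: |∂P/∂n| = f ρ V_g
|∂P/∂n| = 1.16×10⁻⁴ × 0.785 × 27.0 = 2.47×10⁻³ Pa/m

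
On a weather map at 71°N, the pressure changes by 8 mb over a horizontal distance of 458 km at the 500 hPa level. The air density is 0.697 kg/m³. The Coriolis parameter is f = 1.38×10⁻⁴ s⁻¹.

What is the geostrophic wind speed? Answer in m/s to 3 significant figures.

18.2 m/s

Pressure gradient: |∂P/∂n| = 800 Pa / 458000 m = 1.75×10⁻³ Pa/m
Geostrophic balance (pressure-gradient force = Coriolis force):
V_g = (1/(fρ)) |∂P/∂n| = 1.75×10⁻³ / (1.38×10⁻⁴ × 0.697) = 18.2 m/s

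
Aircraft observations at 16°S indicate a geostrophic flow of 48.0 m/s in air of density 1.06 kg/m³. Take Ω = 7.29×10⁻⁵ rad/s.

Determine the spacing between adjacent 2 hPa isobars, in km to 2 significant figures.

Coriolis parameter at 16°S:
f = 2Ω sin φ = 2 × 7.29×10⁻⁵ × sin 16° = 4.02×10⁻⁵ s⁻¹
Geostrophic balance rearranged: |∂P/∂n| = f ρ V_g
|∂P/∂n| = 4.02×10⁻⁵ × 1.06 × 48.0 = 2.04×10⁻³ Pa/m
Isobar spacing: Δn = ΔP/|∂P/∂n| = 200 Pa / 2.04×10⁻³ Pa/m = 97811 m ≈ 98 km

98 km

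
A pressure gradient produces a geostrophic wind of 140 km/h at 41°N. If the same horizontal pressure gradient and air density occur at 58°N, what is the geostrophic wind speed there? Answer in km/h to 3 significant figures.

With the same pressure gradient and density, V_g ∝ 1/f ∝ 1/sin φ.
V₂ = V₁ · sin φ₁ / sin φ₂ = 140 × sin 41° / sin 58°
V₂ = 140 × 0.6561/0.8480 = 108 km/h

108 km/h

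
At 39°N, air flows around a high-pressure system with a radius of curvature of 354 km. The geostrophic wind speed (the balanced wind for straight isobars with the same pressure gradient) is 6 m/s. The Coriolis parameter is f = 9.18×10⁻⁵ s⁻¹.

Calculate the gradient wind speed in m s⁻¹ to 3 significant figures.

Around a high, pressure-gradient force acts outward with centrifugal, so Coriolis balances both:
fV = (1/ρ)|∂P/∂n| + V²/R  →  V² − fR·V + fR·V_g = 0
With fR = 9.18×10⁻⁵ × 354×10³ m = 32.5 m/s:
V = [fR − √((fR)² − 4 fR V_g)]/2 = [32.5 − √(32.5² − 4×32.5×6)]/2 = 7.94 m/s
Supergeostrophic (V > V_g = 6 m/s), as expected around a high.

7.94 m s⁻¹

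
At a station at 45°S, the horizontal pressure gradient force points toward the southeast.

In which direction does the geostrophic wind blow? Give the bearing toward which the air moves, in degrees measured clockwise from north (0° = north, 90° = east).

045°

The pressure-gradient force points toward the southeast (bearing 135°).
Geostrophic balance: in the Southern Hemisphere the Coriolis force deflects motion to the left, so the geostrophic wind blows 90° to the left of the pressure-gradient force (low pressure on the right).
Rotating 135° by 90° counterclockwise gives 045° — the wind blows toward the northeast.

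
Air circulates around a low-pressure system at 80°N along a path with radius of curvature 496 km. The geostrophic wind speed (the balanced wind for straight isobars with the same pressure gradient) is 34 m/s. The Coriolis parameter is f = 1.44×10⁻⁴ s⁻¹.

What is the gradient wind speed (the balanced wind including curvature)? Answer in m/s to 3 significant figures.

Around a low, centrifugal force acts outward with Coriolis, so pressure-gradient force balances both:
(1/ρ)|∂P/∂n| = fV + V²/R  →  V² + fR·V − fR·V_g = 0
With fR = 1.44×10⁻⁴ × 496×10³ m = 71.4 m/s:
V = [−fR + √((fR)² + 4 fR V_g)]/2 = [−71.4 + √(71.4² + 4×71.4×34)]/2 = 25.1 m/s
Subgeostrophic (V < V_g = 34 m/s), as expected around a low.

25.1 m/s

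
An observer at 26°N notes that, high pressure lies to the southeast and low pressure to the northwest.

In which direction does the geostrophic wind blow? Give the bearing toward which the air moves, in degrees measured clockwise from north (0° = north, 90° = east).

The pressure-gradient force points toward the northwest (bearing 315°).
Geostrophic balance: in the Northern Hemisphere the Coriolis force deflects motion to the right, so the geostrophic wind blows 90° to the right of the pressure-gradient force (low pressure on the left).
Rotating 315° by 90° clockwise gives 045° — the wind blows toward the northeast.

045°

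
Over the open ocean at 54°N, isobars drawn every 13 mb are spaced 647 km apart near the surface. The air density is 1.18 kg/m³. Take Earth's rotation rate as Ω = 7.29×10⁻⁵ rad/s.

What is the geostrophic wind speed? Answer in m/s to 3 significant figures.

Coriolis parameter at 54°N:
f = 2Ω sin φ = 2 × 7.29×10⁻⁵ × sin 54° = 1.18×10⁻⁴ s⁻¹
Pressure gradient: |∂P/∂n| = 1300 Pa / 647000 m = 2.01×10⁻³ Pa/m
Geostrophic balance (pressure-gradient force = Coriolis force):
V_g = (1/(fρ)) |∂P/∂n| = 2.01×10⁻³ / (1.18×10⁻⁴ × 1.18) = 14.4 m/s

14.4 m/s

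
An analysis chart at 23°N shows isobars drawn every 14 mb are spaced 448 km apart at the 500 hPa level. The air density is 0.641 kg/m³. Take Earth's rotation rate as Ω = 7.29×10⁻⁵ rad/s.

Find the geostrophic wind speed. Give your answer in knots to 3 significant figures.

166 knots

Coriolis parameter at 23°N:
f = 2Ω sin φ = 2 × 7.29×10⁻⁵ × sin 23° = 5.70×10⁻⁵ s⁻¹
Pressure gradient: |∂P/∂n| = 1400 Pa / 448000 m = 3.12×10⁻³ Pa/m
Geostrophic balance (pressure-gradient force = Coriolis force):
V_g = (1/(fρ)) |∂P/∂n| = 3.12×10⁻³ / (5.70×10⁻⁵ × 0.641) = 85.6 m/s
Converting: 85.6 m/s × 1.944 = 166 knots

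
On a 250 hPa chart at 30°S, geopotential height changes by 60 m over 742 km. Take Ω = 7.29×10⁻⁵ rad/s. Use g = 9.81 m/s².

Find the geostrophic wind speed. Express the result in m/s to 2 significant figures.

Coriolis parameter at 30°S:
f = 2Ω sin φ = 2 × 7.29×10⁻⁵ × sin 30° = 7.29×10⁻⁵ s⁻¹
Height gradient: |∂Z/∂n| = 60 m / 742000 m = 8.09×10⁻⁵
On a pressure surface, geostrophic balance gives V_g = (g/f)|∂Z/∂n|:
V_g = 9.81 × 8.09×10⁻⁵ / 7.29×10⁻⁵ = 10.9 m/s

11 m/s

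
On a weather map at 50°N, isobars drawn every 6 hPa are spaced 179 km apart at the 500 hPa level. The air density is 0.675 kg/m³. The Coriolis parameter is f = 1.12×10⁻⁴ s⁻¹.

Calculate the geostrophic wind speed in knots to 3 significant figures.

Pressure gradient: |∂P/∂n| = 600 Pa / 179000 m = 3.35×10⁻³ Pa/m
Geostrophic balance (pressure-gradient force = Coriolis force):
V_g = (1/(fρ)) |∂P/∂n| = 3.35×10⁻³ / (1.12×10⁻⁴ × 0.675) = 44.3 m/s
Converting: 44.3 m/s × 1.944 = 86.2 knots

86.2 knots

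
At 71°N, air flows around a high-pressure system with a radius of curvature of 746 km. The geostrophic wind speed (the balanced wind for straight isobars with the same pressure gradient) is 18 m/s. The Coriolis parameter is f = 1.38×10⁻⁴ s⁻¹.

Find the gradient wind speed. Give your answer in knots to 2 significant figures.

45 knots

Around a high, pressure-gradient force acts outward with centrifugal, so Coriolis balances both:
fV = (1/ρ)|∂P/∂n| + V²/R  →  V² − fR·V + fR·V_g = 0
With fR = 1.38×10⁻⁴ × 746×10³ m = 103 m/s:
V = [fR − √((fR)² − 4 fR V_g)]/2 = [103 − √(103² − 4×103×18)]/2 = 23.3 m/s
Supergeostrophic (V > V_g = 18 m/s), as expected around a high.
Converting: 23.3 m/s × 1.944 = 45 knots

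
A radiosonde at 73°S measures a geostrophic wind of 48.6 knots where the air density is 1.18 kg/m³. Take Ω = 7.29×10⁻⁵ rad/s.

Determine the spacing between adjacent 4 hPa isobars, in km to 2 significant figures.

Coriolis parameter at 73°S:
f = 2Ω sin φ = 2 × 7.29×10⁻⁵ × sin 73° = 1.39×10⁻⁴ s⁻¹
Wind speed in SI: 48.6 knots = 25.0 m/s
Geostrophic balance rearranged: |∂P/∂n| = f ρ V_g
|∂P/∂n| = 1.39×10⁻⁴ × 1.18 × 25.0 = 4.11×10⁻³ Pa/m
Isobar spacing: Δn = ΔP/|∂P/∂n| = 400 Pa / 4.11×10⁻³ Pa/m = 97241 m ≈ 97 km

97 km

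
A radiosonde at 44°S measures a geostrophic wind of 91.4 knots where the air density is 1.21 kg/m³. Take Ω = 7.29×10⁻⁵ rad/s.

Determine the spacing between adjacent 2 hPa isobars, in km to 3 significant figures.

Coriolis parameter at 44°S:
f = 2Ω sin φ = 2 × 7.29×10⁻⁵ × sin 44° = 1.01×10⁻⁴ s⁻¹
Wind speed in SI: 91.4 knots = 47.0 m/s
Geostrophic balance rearranged: |∂P/∂n| = f ρ V_g
|∂P/∂n| = 1.01×10⁻⁴ × 1.21 × 47.0 = 5.76×10⁻³ Pa/m
Isobar spacing: Δn = ΔP/|∂P/∂n| = 200 Pa / 5.76×10⁻³ Pa/m = 34708 m ≈ 34.7 km

34.7 km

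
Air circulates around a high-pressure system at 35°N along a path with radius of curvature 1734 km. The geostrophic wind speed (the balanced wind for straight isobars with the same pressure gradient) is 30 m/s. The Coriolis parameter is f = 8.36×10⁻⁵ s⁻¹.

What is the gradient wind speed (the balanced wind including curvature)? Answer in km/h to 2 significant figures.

150 km/h

Around a high, pressure-gradient force acts outward with centrifugal, so Coriolis balances both:
fV = (1/ρ)|∂P/∂n| + V²/R  →  V² − fR·V + fR·V_g = 0
With fR = 8.36×10⁻⁵ × 1734×10³ m = 145 m/s:
V = [fR − √((fR)² − 4 fR V_g)]/2 = [145 − √(145² − 4×145×30)]/2 = 42.4 m/s
Supergeostrophic (V > V_g = 30 m/s), as expected around a high.
Converting: 42.4 m/s × 3.6 = 150 km/h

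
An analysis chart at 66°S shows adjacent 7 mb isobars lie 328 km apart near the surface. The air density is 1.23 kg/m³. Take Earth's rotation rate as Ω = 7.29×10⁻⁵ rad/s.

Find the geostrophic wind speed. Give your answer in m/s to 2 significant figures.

Coriolis parameter at 66°S:
f = 2Ω sin φ = 2 × 7.29×10⁻⁵ × sin 66° = 1.33×10⁻⁴ s⁻¹
Pressure gradient: |∂P/∂n| = 700 Pa / 328000 m = 2.13×10⁻³ Pa/m
Geostrophic balance (pressure-gradient force = Coriolis force):
V_g = (1/(fρ)) |∂P/∂n| = 2.13×10⁻³ / (1.33×10⁻⁴ × 1.23) = 13.0 m/s

13 m/s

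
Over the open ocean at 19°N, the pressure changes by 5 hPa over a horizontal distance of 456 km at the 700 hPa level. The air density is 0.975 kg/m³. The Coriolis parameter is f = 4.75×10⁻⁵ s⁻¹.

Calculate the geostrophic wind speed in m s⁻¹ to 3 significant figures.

Pressure gradient: |∂P/∂n| = 500 Pa / 456000 m = 1.10×10⁻³ Pa/m
Geostrophic balance (pressure-gradient force = Coriolis force):
V_g = (1/(fρ)) |∂P/∂n| = 1.10×10⁻³ / (4.75×10⁻⁵ × 0.975) = 23.7 m/s

23.7 m s⁻¹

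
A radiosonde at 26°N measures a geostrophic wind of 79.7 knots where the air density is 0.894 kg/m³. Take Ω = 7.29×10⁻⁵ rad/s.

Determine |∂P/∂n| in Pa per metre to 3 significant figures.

2.34×10⁻³ Pa/m

Coriolis parameter at 26°N:
f = 2Ω sin φ = 2 × 7.29×10⁻⁵ × sin 26° = 6.39×10⁻⁵ s⁻¹
Wind speed in SI: 79.7 knots = 41.0 m/s
Geostrophic balance rearranged: |∂P/∂n| = f ρ V_g
|∂P/∂n| = 6.39×10⁻⁵ × 0.894 × 41.0 = 2.34×10⁻³ Pa/m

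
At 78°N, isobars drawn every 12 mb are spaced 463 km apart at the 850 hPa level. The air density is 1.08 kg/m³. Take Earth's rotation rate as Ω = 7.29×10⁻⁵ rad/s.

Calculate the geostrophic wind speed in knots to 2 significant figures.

33 knots

Coriolis parameter at 78°N:
f = 2Ω sin φ = 2 × 7.29×10⁻⁵ × sin 78° = 1.43×10⁻⁴ s⁻¹
Pressure gradient: |∂P/∂n| = 1200 Pa / 463000 m = 2.59×10⁻³ Pa/m
Geostrophic balance (pressure-gradient force = Coriolis force):
V_g = (1/(fρ)) |∂P/∂n| = 2.59×10⁻³ / (1.43×10⁻⁴ × 1.08) = 16.8 m/s
Converting: 16.8 m/s × 1.944 = 33 knots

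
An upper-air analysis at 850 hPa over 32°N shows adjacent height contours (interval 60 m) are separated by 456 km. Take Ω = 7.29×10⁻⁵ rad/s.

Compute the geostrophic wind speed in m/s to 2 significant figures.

Coriolis parameter at 32°N:
f = 2Ω sin φ = 2 × 7.29×10⁻⁵ × sin 32° = 7.73×10⁻⁵ s⁻¹
Height gradient: |∂Z/∂n| = 60 m / 456000 m = 1.32×10⁻⁴
On a pressure surface, geostrophic balance gives V_g = (g/f)|∂Z/∂n|:
V_g = 9.81 × 1.32×10⁻⁴ / 7.73×10⁻⁵ = 16.7 m/s

17 m/s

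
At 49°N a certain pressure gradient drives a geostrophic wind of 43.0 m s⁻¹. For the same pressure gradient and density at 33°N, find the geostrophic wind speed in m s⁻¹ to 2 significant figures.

60 m s⁻¹

With the same pressure gradient and density, V_g ∝ 1/f ∝ 1/sin φ.
V₂ = V₁ · sin φ₁ / sin φ₂ = 43.0 × sin 49° / sin 33°
V₂ = 43.0 × 0.7547/0.5446 = 60 m s⁻¹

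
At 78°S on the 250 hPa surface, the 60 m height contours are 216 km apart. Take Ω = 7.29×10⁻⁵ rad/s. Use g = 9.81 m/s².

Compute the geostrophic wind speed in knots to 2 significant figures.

37 knots

Coriolis parameter at 78°S:
f = 2Ω sin φ = 2 × 7.29×10⁻⁵ × sin 78° = 1.43×10⁻⁴ s⁻¹
Height gradient: |∂Z/∂n| = 60 m / 216000 m = 2.78×10⁻⁴
On a pressure surface, geostrophic balance gives V_g = (g/f)|∂Z/∂n|:
V_g = 9.81 × 2.78×10⁻⁴ / 1.43×10⁻⁴ = 19.1 m/s
Converting: 19.1 m/s × 1.944 = 37 knots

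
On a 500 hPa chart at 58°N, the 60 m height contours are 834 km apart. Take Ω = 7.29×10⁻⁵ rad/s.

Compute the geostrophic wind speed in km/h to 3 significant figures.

20.5 km/h

Coriolis parameter at 58°N:
f = 2Ω sin φ = 2 × 7.29×10⁻⁵ × sin 58° = 1.24×10⁻⁴ s⁻¹
Height gradient: |∂Z/∂n| = 60 m / 834000 m = 7.19×10⁻⁵
On a pressure surface, geostrophic balance gives V_g = (g/f)|∂Z/∂n|:
V_g = 9.81 × 7.19×10⁻⁵ / 1.24×10⁻⁴ = 5.71 m/s
Converting: 5.71 m/s × 3.6 = 20.5 km/h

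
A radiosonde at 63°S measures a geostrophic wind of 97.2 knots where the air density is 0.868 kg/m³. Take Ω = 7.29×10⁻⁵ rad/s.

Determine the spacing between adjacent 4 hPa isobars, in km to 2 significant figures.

71 km

Coriolis parameter at 63°S:
f = 2Ω sin φ = 2 × 7.29×10⁻⁵ × sin 63° = 1.30×10⁻⁴ s⁻¹
Wind speed in SI: 97.2 knots = 50.0 m/s
Geostrophic balance rearranged: |∂P/∂n| = f ρ V_g
|∂P/∂n| = 1.30×10⁻⁴ × 0.868 × 50.0 = 5.64×10⁻³ Pa/m
Isobar spacing: Δn = ΔP/|∂P/∂n| = 400 Pa / 5.64×10⁻³ Pa/m = 70941 m ≈ 71 km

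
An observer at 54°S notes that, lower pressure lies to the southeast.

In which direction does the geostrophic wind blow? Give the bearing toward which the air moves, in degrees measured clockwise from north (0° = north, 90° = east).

The pressure-gradient force points toward the southeast (bearing 135°).
Geostrophic balance: in the Southern Hemisphere the Coriolis force deflects motion to the left, so the geostrophic wind blows 90° to the left of the pressure-gradient force (low pressure on the right).
Rotating 135° by 90° counterclockwise gives 045° — the wind blows toward the northeast.

045°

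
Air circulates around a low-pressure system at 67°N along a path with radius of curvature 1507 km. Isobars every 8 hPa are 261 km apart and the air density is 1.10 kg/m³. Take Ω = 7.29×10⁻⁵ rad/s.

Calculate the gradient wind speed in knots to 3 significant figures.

Coriolis parameter at 67°N:
f = 2Ω sin φ = 2 × 7.29×10⁻⁵ × sin 67° = 1.34×10⁻⁴ s⁻¹
Pressure gradient: |∂P/∂n| = 800 Pa / 261000 m = 3.07×10⁻³ Pa/m
Geostrophic speed: V_g = |∂P/∂n|/(fρ) = 3.07×10⁻³/(1.34×10⁻⁴ × 1.10) = 20.8 m/s
Around a low, centrifugal force acts outward with Coriolis, so pressure-gradient force balances both:
(1/ρ)|∂P/∂n| = fV + V²/R  →  V² + fR·V − fR·V_g = 0
With fR = 1.34×10⁻⁴ × 1507×10³ m = 202 m/s:
V = [−fR + √((fR)² + 4 fR V_g)]/2 = [−202 + √(202² + 4×202×20.8)]/2 = 19 m/s
Subgeostrophic (V < V_g = 20.8 m/s), as expected around a low.
Converting: 19 m/s × 1.944 = 36.9 knots

36.9 knots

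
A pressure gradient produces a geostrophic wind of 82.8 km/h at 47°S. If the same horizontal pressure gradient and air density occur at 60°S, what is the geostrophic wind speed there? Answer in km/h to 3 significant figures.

69.9 km/h

With the same pressure gradient and density, V_g ∝ 1/f ∝ 1/sin φ.
V₂ = V₁ · sin φ₁ / sin φ₂ = 82.8 × sin 47° / sin 60°
V₂ = 82.8 × 0.7314/0.8660 = 69.9 km/h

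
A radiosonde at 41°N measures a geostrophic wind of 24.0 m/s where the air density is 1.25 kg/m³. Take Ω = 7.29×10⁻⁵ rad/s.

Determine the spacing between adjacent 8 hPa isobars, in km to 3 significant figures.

279 km

Coriolis parameter at 41°N:
f = 2Ω sin φ = 2 × 7.29×10⁻⁵ × sin 41° = 9.57×10⁻⁵ s⁻¹
Geostrophic balance rearranged: |∂P/∂n| = f ρ V_g
|∂P/∂n| = 9.57×10⁻⁵ × 1.25 × 24.0 = 2.87×10⁻³ Pa/m
Isobar spacing: Δn = ΔP/|∂P/∂n| = 800 Pa / 2.87×10⁻³ Pa/m = 278784 m ≈ 279 km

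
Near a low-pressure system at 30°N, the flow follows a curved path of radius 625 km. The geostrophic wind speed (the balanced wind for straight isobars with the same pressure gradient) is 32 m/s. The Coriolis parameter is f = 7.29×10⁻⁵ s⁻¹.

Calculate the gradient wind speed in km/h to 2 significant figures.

Around a low, centrifugal force acts outward with Coriolis, so pressure-gradient force balances both:
(1/ρ)|∂P/∂n| = fV + V²/R  →  V² + fR·V − fR·V_g = 0
With fR = 7.29×10⁻⁵ × 625×10³ m = 45.6 m/s:
V = [−fR + √((fR)² + 4 fR V_g)]/2 = [−45.6 + √(45.6² + 4×45.6×32)]/2 = 21.7 m/s
Subgeostrophic (V < V_g = 32 m/s), as expected around a low.
Converting: 21.7 m/s × 3.6 = 78 km/h

78 km/h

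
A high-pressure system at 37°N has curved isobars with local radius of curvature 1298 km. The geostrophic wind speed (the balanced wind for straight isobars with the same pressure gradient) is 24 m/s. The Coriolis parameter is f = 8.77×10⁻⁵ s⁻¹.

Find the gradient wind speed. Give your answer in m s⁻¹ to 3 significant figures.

34.4 m s⁻¹

Around a high, pressure-gradient force acts outward with centrifugal, so Coriolis balances both:
fV = (1/ρ)|∂P/∂n| + V²/R  →  V² − fR·V + fR·V_g = 0
With fR = 8.77×10⁻⁵ × 1298×10³ m = 114 m/s:
V = [fR − √((fR)² − 4 fR V_g)]/2 = [114 − √(114² − 4×114×24)]/2 = 34.4 m/s
Supergeostrophic (V > V_g = 24 m/s), as expected around a high.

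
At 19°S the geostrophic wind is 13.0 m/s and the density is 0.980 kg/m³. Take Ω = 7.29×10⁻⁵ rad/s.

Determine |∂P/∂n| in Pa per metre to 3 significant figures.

6.05×10⁻⁴ Pa/m

Coriolis parameter at 19°S:
f = 2Ω sin φ = 2 × 7.29×10⁻⁵ × sin 19° = 4.75×10⁻⁵ s⁻¹
Geostrophic balance rearranged: |∂P/∂n| = f ρ V_g
|∂P/∂n| = 4.75×10⁻⁵ × 0.980 × 13.0 = 6.05×10⁻⁴ Pa/m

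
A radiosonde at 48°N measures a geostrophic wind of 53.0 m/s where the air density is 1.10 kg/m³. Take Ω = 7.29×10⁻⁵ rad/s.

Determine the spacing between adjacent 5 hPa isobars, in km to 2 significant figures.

79 km

Coriolis parameter at 48°N:
f = 2Ω sin φ = 2 × 7.29×10⁻⁵ × sin 48° = 1.08×10⁻⁴ s⁻¹
Geostrophic balance rearranged: |∂P/∂n| = f ρ V_g
|∂P/∂n| = 1.08×10⁻⁴ × 1.10 × 53.0 = 6.32×10⁻³ Pa/m
Isobar spacing: Δn = ΔP/|∂P/∂n| = 500 Pa / 6.32×10⁻³ Pa/m = 79154 m ≈ 79 km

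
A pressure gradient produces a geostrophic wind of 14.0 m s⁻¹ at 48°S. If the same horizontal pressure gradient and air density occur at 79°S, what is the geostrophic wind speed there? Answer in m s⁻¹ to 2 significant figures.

With the same pressure gradient and density, V_g ∝ 1/f ∝ 1/sin φ.
V₂ = V₁ · sin φ₁ / sin φ₂ = 14.0 × sin 48° / sin 79°
V₂ = 14.0 × 0.7431/0.9816 = 11 m s⁻¹

11 m s⁻¹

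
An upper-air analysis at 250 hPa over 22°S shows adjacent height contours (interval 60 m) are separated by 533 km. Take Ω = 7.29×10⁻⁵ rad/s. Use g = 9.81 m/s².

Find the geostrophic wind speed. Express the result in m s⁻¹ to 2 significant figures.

20 m s⁻¹

Coriolis parameter at 22°S:
f = 2Ω sin φ = 2 × 7.29×10⁻⁵ × sin 22° = 5.46×10⁻⁵ s⁻¹
Height gradient: |∂Z/∂n| = 60 m / 533000 m = 1.13×10⁻⁴
On a pressure surface, geostrophic balance gives V_g = (g/f)|∂Z/∂n|:
V_g = 9.81 × 1.13×10⁻⁴ / 5.46×10⁻⁵ = 20.2 m/s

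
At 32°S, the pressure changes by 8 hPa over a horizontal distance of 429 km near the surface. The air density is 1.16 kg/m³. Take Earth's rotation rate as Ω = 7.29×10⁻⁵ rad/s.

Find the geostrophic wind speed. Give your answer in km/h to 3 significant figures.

74.9 km/h

Coriolis parameter at 32°S:
f = 2Ω sin φ = 2 × 7.29×10⁻⁵ × sin 32° = 7.73×10⁻⁵ s⁻¹
Pressure gradient: |∂P/∂n| = 800 Pa / 429000 m = 1.86×10⁻³ Pa/m
Geostrophic balance (pressure-gradient force = Coriolis force):
V_g = (1/(fρ)) |∂P/∂n| = 1.86×10⁻³ / (7.73×10⁻⁵ × 1.16) = 20.8 m/s
Converting: 20.8 m/s × 3.6 = 74.9 km/h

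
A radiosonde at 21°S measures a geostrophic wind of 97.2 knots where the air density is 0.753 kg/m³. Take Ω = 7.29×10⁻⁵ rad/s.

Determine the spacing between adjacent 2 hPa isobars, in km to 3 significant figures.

102 km

Coriolis parameter at 21°S:
f = 2Ω sin φ = 2 × 7.29×10⁻⁵ × sin 21° = 5.23×10⁻⁵ s⁻¹
Wind speed in SI: 97.2 knots = 50.0 m/s
Geostrophic balance rearranged: |∂P/∂n| = f ρ V_g
|∂P/∂n| = 5.23×10⁻⁵ × 0.753 × 50.0 = 1.97×10⁻³ Pa/m
Isobar spacing: Δn = ΔP/|∂P/∂n| = 200 Pa / 1.97×10⁻³ Pa/m = 101659 m ≈ 102 km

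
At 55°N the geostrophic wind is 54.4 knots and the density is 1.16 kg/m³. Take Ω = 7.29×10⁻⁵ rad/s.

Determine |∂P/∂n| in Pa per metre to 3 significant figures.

3.88×10⁻³ Pa/m

Coriolis parameter at 55°N:
f = 2Ω sin φ = 2 × 7.29×10⁻⁵ × sin 55° = 1.19×10⁻⁴ s⁻¹
Wind speed in SI: 54.4 knots = 28.0 m/s
Geostrophic balance rearranged: |∂P/∂n| = f ρ V_g
|∂P/∂n| = 1.19×10⁻⁴ × 1.16 × 28.0 = 3.88×10⁻³ Pa/m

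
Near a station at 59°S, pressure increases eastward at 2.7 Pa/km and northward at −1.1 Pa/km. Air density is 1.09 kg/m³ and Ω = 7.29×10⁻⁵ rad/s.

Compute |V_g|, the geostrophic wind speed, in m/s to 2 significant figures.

21 m/s

Coriolis parameter at 59°S:
f = 2Ω sin φ = 2 × 7.29×10⁻⁵ × sin 59° = 1.25×10⁻⁴ s⁻¹
In the Southern Hemisphere f is negative: f = −1.25×10⁻⁴ s⁻¹.
Component geostrophic relations (x east, y north):
u_g = −(1/(fρ)) ∂P/∂y,  v_g = (1/(fρ)) ∂P/∂x
u_g = −(−1.1×10⁻³)/(−1.25×10⁻⁴ × 1.09) = −8.08 m/s;  v_g = (2.7×10⁻³)/(−1.25×10⁻⁴ × 1.09) = −19.8 m/s
|V_g| = √(u_g² + v_g²) = 21.4 m/s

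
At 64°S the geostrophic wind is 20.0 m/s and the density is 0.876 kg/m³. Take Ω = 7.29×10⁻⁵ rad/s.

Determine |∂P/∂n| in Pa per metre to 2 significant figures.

2.3×10⁻³ Pa/m

Coriolis parameter at 64°S:
f = 2Ω sin φ = 2 × 7.29×10⁻⁵ × sin 64° = 1.31×10⁻⁴ s⁻¹
Geostrophic balance rearranged: |∂P/∂n| = f ρ V_g
|∂P/∂n| = 1.31×10⁻⁴ × 0.876 × 20.0 = 2.30×10⁻³ Pa/m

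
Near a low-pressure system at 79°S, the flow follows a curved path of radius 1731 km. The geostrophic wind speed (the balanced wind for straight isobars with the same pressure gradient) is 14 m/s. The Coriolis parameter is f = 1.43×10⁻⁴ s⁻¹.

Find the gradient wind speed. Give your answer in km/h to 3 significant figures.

Around a low, centrifugal force acts outward with Coriolis, so pressure-gradient force balances both:
(1/ρ)|∂P/∂n| = fV + V²/R  →  V² + fR·V − fR·V_g = 0
With fR = 1.43×10⁻⁴ × 1731×10³ m = 248 m/s:
V = [−fR + √((fR)² + 4 fR V_g)]/2 = [−248 + √(248² + 4×248×14)]/2 = 13.3 m/s
Subgeostrophic (V < V_g = 14 m/s), as expected around a low.
Converting: 13.3 m/s × 3.6 = 47.8 km/h

47.8 km/h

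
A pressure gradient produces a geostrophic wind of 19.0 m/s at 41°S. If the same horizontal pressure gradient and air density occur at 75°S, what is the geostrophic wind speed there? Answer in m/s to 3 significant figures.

With the same pressure gradient and density, V_g ∝ 1/f ∝ 1/sin φ.
V₂ = V₁ · sin φ₁ / sin φ₂ = 19.0 × sin 41° / sin 75°
V₂ = 19.0 × 0.6561/0.9659 = 12.9 m/s

12.9 m/s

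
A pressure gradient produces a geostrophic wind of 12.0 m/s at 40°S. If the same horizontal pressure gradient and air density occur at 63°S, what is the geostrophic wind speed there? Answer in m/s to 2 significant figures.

With the same pressure gradient and density, V_g ∝ 1/f ∝ 1/sin φ.
V₂ = V₁ · sin φ₁ / sin φ₂ = 12.0 × sin 40° / sin 63°
V₂ = 12.0 × 0.6428/0.8910 = 8.7 m/s

8.7 m/s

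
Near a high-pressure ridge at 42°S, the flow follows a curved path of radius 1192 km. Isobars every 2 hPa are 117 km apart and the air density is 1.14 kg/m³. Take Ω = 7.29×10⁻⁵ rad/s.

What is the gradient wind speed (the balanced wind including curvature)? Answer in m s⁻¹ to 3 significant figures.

Coriolis parameter at 42°S:
f = 2Ω sin φ = 2 × 7.29×10⁻⁵ × sin 42° = 9.76×10⁻⁵ s⁻¹
Pressure gradient: |∂P/∂n| = 200 Pa / 117000 m = 1.71×10⁻³ Pa/m
Geostrophic speed: V_g = |∂P/∂n|/(fρ) = 1.71×10⁻³/(9.76×10⁻⁵ × 1.14) = 15.4 m/s
Around a high, pressure-gradient force acts outward with centrifugal, so Coriolis balances both:
fV = (1/ρ)|∂P/∂n| + V²/R  →  V² − fR·V + fR·V_g = 0
With fR = 9.76×10⁻⁵ × 1192×10³ m = 116 m/s:
V = [fR − √((fR)² − 4 fR V_g)]/2 = [116 − √(116² − 4×116×15.4)]/2 = 18.2 m/s
Supergeostrophic (V > V_g = 15.4 m/s), as expected around a high.

18.2 m s⁻¹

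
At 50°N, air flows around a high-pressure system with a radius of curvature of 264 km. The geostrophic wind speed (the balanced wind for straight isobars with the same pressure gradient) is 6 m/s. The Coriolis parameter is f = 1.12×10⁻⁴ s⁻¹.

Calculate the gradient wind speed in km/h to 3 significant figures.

Around a high, pressure-gradient force acts outward with centrifugal, so Coriolis balances both:
fV = (1/ρ)|∂P/∂n| + V²/R  →  V² − fR·V + fR·V_g = 0
With fR = 1.12×10⁻⁴ × 264×10³ m = 29.6 m/s:
V = [fR − √((fR)² − 4 fR V_g)]/2 = [29.6 − √(29.6² − 4×29.6×6)]/2 = 8.37 m/s
Supergeostrophic (V > V_g = 6 m/s), as expected around a high.
Converting: 8.37 m/s × 3.6 = 30.1 km/h

30.1 km/h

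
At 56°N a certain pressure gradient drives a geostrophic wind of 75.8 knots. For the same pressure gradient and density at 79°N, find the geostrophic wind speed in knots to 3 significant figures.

With the same pressure gradient and density, V_g ∝ 1/f ∝ 1/sin φ.
V₂ = V₁ · sin φ₁ / sin φ₂ = 75.8 × sin 56° / sin 79°
V₂ = 75.8 × 0.8290/0.9816 = 64.0 knots

64.0 knots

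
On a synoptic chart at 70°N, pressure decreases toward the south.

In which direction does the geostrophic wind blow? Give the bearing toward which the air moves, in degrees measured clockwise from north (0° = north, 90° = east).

The pressure-gradient force points toward the south (bearing 180°).
Geostrophic balance: in the Northern Hemisphere the Coriolis force deflects motion to the right, so the geostrophic wind blows 90° to the right of the pressure-gradient force (low pressure on the left).
Rotating 180° by 90° clockwise gives 270° — the wind blows toward the west.

270°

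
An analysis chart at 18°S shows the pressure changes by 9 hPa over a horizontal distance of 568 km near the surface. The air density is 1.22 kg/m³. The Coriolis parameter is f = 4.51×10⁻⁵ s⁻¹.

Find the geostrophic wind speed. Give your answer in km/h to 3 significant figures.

Pressure gradient: |∂P/∂n| = 900 Pa / 568000 m = 1.58×10⁻³ Pa/m
Geostrophic balance (pressure-gradient force = Coriolis force):
V_g = (1/(fρ)) |∂P/∂n| = 1.58×10⁻³ / (4.51×10⁻⁵ × 1.22) = 28.8 m/s
Converting: 28.8 m/s × 3.6 = 104 km/h

104 km/h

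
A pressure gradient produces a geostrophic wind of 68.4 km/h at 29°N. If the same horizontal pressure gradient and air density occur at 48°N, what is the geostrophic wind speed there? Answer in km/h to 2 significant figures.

45 km/h

With the same pressure gradient and density, V_g ∝ 1/f ∝ 1/sin φ.
V₂ = V₁ · sin φ₁ / sin φ₂ = 68.4 × sin 29° / sin 48°
V₂ = 68.4 × 0.4848/0.7431 = 45 km/h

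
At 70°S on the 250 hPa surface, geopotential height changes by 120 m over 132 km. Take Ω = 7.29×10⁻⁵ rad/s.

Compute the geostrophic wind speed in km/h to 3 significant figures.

234 km/h

Coriolis parameter at 70°S:
f = 2Ω sin φ = 2 × 7.29×10⁻⁵ × sin 70° = 1.37×10⁻⁴ s⁻¹
Height gradient: |∂Z/∂n| = 120 m / 132000 m = 9.09×10⁻⁴
On a pressure surface, geostrophic balance gives V_g = (g/f)|∂Z/∂n|:
V_g = 9.81 × 9.09×10⁻⁴ / 1.37×10⁻⁴ = 65.1 m/s
Converting: 65.1 m/s × 3.6 = 234 km/h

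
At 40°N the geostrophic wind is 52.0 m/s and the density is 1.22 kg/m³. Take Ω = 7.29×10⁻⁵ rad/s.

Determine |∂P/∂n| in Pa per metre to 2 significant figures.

Coriolis parameter at 40°N:
f = 2Ω sin φ = 2 × 7.29×10⁻⁵ × sin 40° = 9.37×10⁻⁵ s⁻¹
Geostrophic balance rearranged: |∂P/∂n| = f ρ V_g
|∂P/∂n| = 9.37×10⁻⁵ × 1.22 × 52.0 = 5.95×10⁻³ Pa/m

5.9×10⁻³ Pa/m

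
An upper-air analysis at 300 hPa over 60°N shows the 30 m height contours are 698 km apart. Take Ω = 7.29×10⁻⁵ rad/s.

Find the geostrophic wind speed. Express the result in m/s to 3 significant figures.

Coriolis parameter at 60°N:
f = 2Ω sin φ = 2 × 7.29×10⁻⁵ × sin 60° = 1.26×10⁻⁴ s⁻¹
Height gradient: |∂Z/∂n| = 30 m / 698000 m = 4.30×10⁻⁵
On a pressure surface, geostrophic balance gives V_g = (g/f)|∂Z/∂n|:
V_g = 9.81 × 4.30×10⁻⁵ / 1.26×10⁻⁴ = 3.34 m/s

3.34 m/s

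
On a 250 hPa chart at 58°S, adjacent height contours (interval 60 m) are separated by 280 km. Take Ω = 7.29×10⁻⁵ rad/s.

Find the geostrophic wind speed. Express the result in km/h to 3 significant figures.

Coriolis parameter at 58°S:
f = 2Ω sin φ = 2 × 7.29×10⁻⁵ × sin 58° = 1.24×10⁻⁴ s⁻¹
Height gradient: |∂Z/∂n| = 60 m / 280000 m = 2.14×10⁻⁴
On a pressure surface, geostrophic balance gives V_g = (g/f)|∂Z/∂n|:
V_g = 9.81 × 2.14×10⁻⁴ / 1.24×10⁻⁴ = 17.0 m/s
Converting: 17.0 m/s × 3.6 = 61.2 km/h

61.2 km/h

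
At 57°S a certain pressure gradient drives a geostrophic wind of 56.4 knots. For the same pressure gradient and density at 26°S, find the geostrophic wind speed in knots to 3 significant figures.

108 knots

With the same pressure gradient and density, V_g ∝ 1/f ∝ 1/sin φ.
V₂ = V₁ · sin φ₁ / sin φ₂ = 56.4 × sin 57° / sin 26°
V₂ = 56.4 × 0.8387/0.4384 = 108 knots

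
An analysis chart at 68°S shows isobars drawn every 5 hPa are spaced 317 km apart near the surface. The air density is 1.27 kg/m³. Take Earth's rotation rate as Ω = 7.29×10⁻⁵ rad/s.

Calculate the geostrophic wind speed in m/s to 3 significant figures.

9.19 m/s

Coriolis parameter at 68°S:
f = 2Ω sin φ = 2 × 7.29×10⁻⁵ × sin 68° = 1.35×10⁻⁴ s⁻¹
Pressure gradient: |∂P/∂n| = 500 Pa / 317000 m = 1.58×10⁻³ Pa/m
Geostrophic balance (pressure-gradient force = Coriolis force):
V_g = (1/(fρ)) |∂P/∂n| = 1.58×10⁻³ / (1.35×10⁻⁴ × 1.27) = 9.19 m/s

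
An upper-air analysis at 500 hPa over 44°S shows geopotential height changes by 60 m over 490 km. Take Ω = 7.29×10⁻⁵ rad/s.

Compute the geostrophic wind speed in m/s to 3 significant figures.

Coriolis parameter at 44°S:
f = 2Ω sin φ = 2 × 7.29×10⁻⁵ × sin 44° = 1.01×10⁻⁴ s⁻¹
Height gradient: |∂Z/∂n| = 60 m / 490000 m = 1.22×10⁻⁴
On a pressure surface, geostrophic balance gives V_g = (g/f)|∂Z/∂n|:
V_g = 9.81 × 1.22×10⁻⁴ / 1.01×10⁻⁴ = 11.9 m/s

11.9 m/s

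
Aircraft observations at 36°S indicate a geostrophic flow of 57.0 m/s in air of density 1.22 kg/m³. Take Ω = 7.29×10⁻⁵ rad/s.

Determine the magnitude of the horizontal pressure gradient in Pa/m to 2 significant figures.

Coriolis parameter at 36°S:
f = 2Ω sin φ = 2 × 7.29×10⁻⁵ × sin 36° = 8.57×10⁻⁵ s⁻¹
Geostrophic balance rearranged: |∂P/∂n| = f ρ V_g
|∂P/∂n| = 8.57×10⁻⁵ × 1.22 × 57.0 = 5.96×10⁻³ Pa/m

6.0×10⁻³ Pa/m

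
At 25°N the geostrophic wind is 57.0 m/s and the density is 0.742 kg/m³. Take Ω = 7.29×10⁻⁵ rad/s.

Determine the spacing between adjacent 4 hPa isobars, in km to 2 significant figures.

150 km

Coriolis parameter at 25°N:
f = 2Ω sin φ = 2 × 7.29×10⁻⁵ × sin 25° = 6.16×10⁻⁵ s⁻¹
Geostrophic balance rearranged: |∂P/∂n| = f ρ V_g
|∂P/∂n| = 6.16×10⁻⁵ × 0.742 × 57.0 = 2.61×10⁻³ Pa/m
Isobar spacing: Δn = ΔP/|∂P/∂n| = 400 Pa / 2.61×10⁻³ Pa/m = 153488 m ≈ 150 km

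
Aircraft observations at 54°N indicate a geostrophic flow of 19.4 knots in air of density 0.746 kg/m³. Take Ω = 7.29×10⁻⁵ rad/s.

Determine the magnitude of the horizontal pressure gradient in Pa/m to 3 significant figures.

8.78×10⁻⁴ Pa/m

Coriolis parameter at 54°N:
f = 2Ω sin φ = 2 × 7.29×10⁻⁵ × sin 54° = 1.18×10⁻⁴ s⁻¹
Wind speed in SI: 19.4 knots = 9.98 m/s
Geostrophic balance rearranged: |∂P/∂n| = f ρ V_g
|∂P/∂n| = 1.18×10⁻⁴ × 0.746 × 9.98 = 8.78×10⁻⁴ Pa/m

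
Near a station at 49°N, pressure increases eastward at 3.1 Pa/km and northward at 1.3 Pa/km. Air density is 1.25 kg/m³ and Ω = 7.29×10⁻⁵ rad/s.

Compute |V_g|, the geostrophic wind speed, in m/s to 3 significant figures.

24.4 m/s

Coriolis parameter at 49°N:
f = 2Ω sin φ = 2 × 7.29×10⁻⁵ × sin 49° = 1.10×10⁻⁴ s⁻¹
Component geostrophic relations (x east, y north):
u_g = −(1/(fρ)) ∂P/∂y,  v_g = (1/(fρ)) ∂P/∂x
u_g = −(1.3×10⁻³)/(1.10×10⁻⁴ × 1.25) = −9.45 m/s;  v_g = (3.1×10⁻³)/(1.10×10⁻⁴ × 1.25) = 22.5 m/s
|V_g| = √(u_g² + v_g²) = 24.4 m/s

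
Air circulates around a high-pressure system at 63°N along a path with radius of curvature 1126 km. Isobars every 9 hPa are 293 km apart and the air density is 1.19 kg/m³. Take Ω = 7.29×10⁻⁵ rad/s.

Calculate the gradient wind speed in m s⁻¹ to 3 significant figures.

23.7 m s⁻¹

Coriolis parameter at 63°N:
f = 2Ω sin φ = 2 × 7.29×10⁻⁵ × sin 63° = 1.30×10⁻⁴ s⁻¹
Pressure gradient: |∂P/∂n| = 900 Pa / 293000 m = 3.07×10⁻³ Pa/m
Geostrophic speed: V_g = |∂P/∂n|/(fρ) = 3.07×10⁻³/(1.30×10⁻⁴ × 1.19) = 19.9 m/s
Around a high, pressure-gradient force acts outward with centrifugal, so Coriolis balances both:
fV = (1/ρ)|∂P/∂n| + V²/R  →  V² − fR·V + fR·V_g = 0
With fR = 1.30×10⁻⁴ × 1126×10³ m = 146 m/s:
V = [fR − √((fR)² − 4 fR V_g)]/2 = [146 − √(146² − 4×146×19.9)]/2 = 23.7 m/s
Supergeostrophic (V > V_g = 19.9 m/s), as expected around a high.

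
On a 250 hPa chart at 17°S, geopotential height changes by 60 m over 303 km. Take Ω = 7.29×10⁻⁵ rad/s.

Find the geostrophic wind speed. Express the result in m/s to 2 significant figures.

Coriolis parameter at 17°S:
f = 2Ω sin φ = 2 × 7.29×10⁻⁵ × sin 17° = 4.26×10⁻⁵ s⁻¹
Height gradient: |∂Z/∂n| = 60 m / 303000 m = 1.98×10⁻⁴
On a pressure surface, geostrophic balance gives V_g = (g/f)|∂Z/∂n|:
V_g = 9.81 × 1.98×10⁻⁴ / 4.26×10⁻⁵ = 45.6 m/s

46 m/s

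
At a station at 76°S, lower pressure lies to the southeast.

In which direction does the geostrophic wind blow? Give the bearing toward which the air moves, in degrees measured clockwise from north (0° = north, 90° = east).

The pressure-gradient force points toward the southeast (bearing 135°).
Geostrophic balance: in the Southern Hemisphere the Coriolis force deflects motion to the left, so the geostrophic wind blows 90° to the left of the pressure-gradient force (low pressure on the right).
Rotating 135° by 90° counterclockwise gives 045° — the wind blows toward the northeast.

045°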